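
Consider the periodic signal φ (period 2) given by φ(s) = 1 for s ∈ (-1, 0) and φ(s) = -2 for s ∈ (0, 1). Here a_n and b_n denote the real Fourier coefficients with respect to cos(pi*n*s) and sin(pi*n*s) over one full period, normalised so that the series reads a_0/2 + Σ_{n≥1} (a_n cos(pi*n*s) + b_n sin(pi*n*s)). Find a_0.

-1

a_0 = ∫_{-1}^{1} φ(s) ds = -1.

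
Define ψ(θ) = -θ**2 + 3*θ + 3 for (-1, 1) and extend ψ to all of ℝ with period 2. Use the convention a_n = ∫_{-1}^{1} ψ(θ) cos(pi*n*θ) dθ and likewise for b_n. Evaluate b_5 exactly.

6/(5*pi)

b_5 = ∫_{-1}^{1} ψ(θ) sin(5*pi*θ) dθ.
Integrating by parts twice (tabular method), an antiderivative of (-θ**2 + 3*θ + 3) sin(5*pi*θ) is θ**2*cos(5*pi*θ)/(5*pi) - 2*θ*sin(5*pi*θ)/(25*pi**2) - 3*θ*cos(5*pi*θ)/(5*pi) + 3*sin(5*pi*θ)/(25*pi**2) - 3*cos(5*pi*θ)/(5*pi) - 2*cos(5*pi*θ)/(125*pi**3); evaluating from -1 to 1: ∫_{-1}^{1} (-θ**2 + 3*θ + 3) sin(5*pi*θ) dθ = ((2/125 + pi**2)/pi**3) - ((2 - 25*pi**2)/(125*pi**3)) = 6/(5*pi).
Hence b_5 = 6/(5*pi).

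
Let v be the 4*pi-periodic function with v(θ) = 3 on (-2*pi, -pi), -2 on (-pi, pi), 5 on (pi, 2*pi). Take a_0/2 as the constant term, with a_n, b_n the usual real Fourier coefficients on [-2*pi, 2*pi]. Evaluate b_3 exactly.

b_3 = (1/(2*pi)) ∫_{-2*pi}^{2*pi} v(θ) sin(3*θ/2) dθ.
Split the integral at the breakpoints.
Directly, an antiderivative of (3) sin(3*θ/2) is -2*cos(3*θ/2); evaluating from -2*pi to -pi: ∫_{-2*pi}^{-pi} (3) sin(3*θ/2) dθ = (0) - (2) = -2.
Directly, an antiderivative of (-2) sin(3*θ/2) is 4*cos(3*θ/2)/3; evaluating from -pi to pi: ∫_{-pi}^{pi} (-2) sin(3*θ/2) dθ = (0) - (0) = 0.
Directly, an antiderivative of (5) sin(3*θ/2) is -10*cos(3*θ/2)/3; evaluating from pi to 2*pi: ∫_{pi}^{2*pi} (5) sin(3*θ/2) dθ = (10/3) - (0) = 10/3.
Summing the pieces and multiplying by (1/(2*pi)) gives b_3 = 2/(3*pi).

2/(3*pi)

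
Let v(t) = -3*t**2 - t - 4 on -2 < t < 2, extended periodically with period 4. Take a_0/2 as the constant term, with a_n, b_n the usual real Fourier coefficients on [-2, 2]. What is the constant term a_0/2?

-8

a_0 = 1/2 ∫_{-2}^{2} v(t) dt = 1/2 · (-32) = -16.
So the constant term a_0/2 = -8.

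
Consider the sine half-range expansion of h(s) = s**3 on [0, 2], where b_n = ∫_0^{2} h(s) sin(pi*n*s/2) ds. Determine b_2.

-8/pi + 12/pi**3

b_2 = ∫_0^{2} (s**3) sin(pi*s) ds.
Integrating by parts three times (tabular method), an antiderivative of (s**3) sin(pi*s) is -s**3*cos(pi*s)/pi + 3*s**2*sin(pi*s)/pi**2 + 6*s*cos(pi*s)/pi**3 - 6*sin(pi*s)/pi**4; evaluating from 0 to 2: ∫_{0}^{2} (s**3) sin(pi*s) ds = (-8/pi + 12/pi**3) - (0) = -8/pi + 12/pi**3.
Hence b_2 = -8/pi + 12/pi**3.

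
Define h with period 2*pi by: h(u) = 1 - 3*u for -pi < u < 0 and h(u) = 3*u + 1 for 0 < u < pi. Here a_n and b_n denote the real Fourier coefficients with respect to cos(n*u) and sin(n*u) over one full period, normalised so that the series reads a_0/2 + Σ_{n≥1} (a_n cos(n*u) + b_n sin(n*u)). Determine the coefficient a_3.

a_3 = 1/pi ∫_{-pi}^{pi} h(u) cos(3*u) du.
h is even and cos(3*u) is even, so the integrand is even and a_3 = 2/pi ∫_0^{pi} h(u) cos(3*u) du.
Integrating by parts (boundary term plus one more integral), an antiderivative of (3*u + 1) cos(3*u) is u*sin(3*u) + sin(3*u)/3 + cos(3*u)/3; evaluating from 0 to pi: ∫_{0}^{pi} (3*u + 1) cos(3*u) du = (-1/3) - (1/3) = -2/3.
Hence a_3 = (2/pi)·(-2/3) = -4/(3*pi).

-4/(3*pi)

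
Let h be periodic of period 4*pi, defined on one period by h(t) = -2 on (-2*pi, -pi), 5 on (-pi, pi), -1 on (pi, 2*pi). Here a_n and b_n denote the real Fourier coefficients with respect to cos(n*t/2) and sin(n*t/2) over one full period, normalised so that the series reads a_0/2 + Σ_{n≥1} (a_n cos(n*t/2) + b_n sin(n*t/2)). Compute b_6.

-1/(3*pi)

b_6 = (1/(2*pi)) ∫_{-2*pi}^{2*pi} h(t) sin(3*t) dt.
Split the integral at the breakpoints.
Directly, an antiderivative of (-2) sin(3*t) is 2*cos(3*t)/3; evaluating from -2*pi to -pi: ∫_{-2*pi}^{-pi} (-2) sin(3*t) dt = (-2/3) - (2/3) = -4/3.
Directly, an antiderivative of (5) sin(3*t) is -5*cos(3*t)/3; evaluating from -pi to pi: ∫_{-pi}^{pi} (5) sin(3*t) dt = (5/3) - (5/3) = 0.
Directly, an antiderivative of (-1) sin(3*t) is cos(3*t)/3; evaluating from pi to 2*pi: ∫_{pi}^{2*pi} (-1) sin(3*t) dt = (1/3) - (-1/3) = 2/3.
Summing the pieces and multiplying by (1/(2*pi)) gives b_6 = -1/(3*pi).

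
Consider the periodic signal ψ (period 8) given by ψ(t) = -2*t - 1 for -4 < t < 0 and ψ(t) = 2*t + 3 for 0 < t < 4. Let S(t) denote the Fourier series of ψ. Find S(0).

At t = 0 the one-sided limits are ψ(0^-) = -1 and ψ(0^+) = 3.
By Dirichlet's theorem the series converges to their average, [(-1) + (3)]/2 = 1.

1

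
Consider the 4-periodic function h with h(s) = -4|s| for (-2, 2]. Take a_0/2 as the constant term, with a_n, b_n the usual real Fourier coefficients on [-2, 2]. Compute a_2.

a_2 = 1/2 ∫_{-2}^{2} h(s) cos(pi*s) ds.
h is even and cos(pi*s) is even, so the integrand is even and a_2 = ∫_0^{2} h(s) cos(pi*s) ds.
Integrating by parts (boundary term plus one more integral), an antiderivative of (-4*s) cos(pi*s) is -4*s*sin(pi*s)/pi - 4*cos(pi*s)/pi**2; evaluating from 0 to 2: ∫_{0}^{2} (-4*s) cos(pi*s) ds = (-4/pi**2) - (-4/pi**2) = 0.
Hence a_2 = 0.

0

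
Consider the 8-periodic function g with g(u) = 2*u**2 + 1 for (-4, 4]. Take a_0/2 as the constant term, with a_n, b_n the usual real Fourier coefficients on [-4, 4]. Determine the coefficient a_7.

a_7 = 1/4 ∫_{-4}^{4} g(u) cos(7*pi*u/4) du.
g is even and cos(7*pi*u/4) is even, so the integrand is even and a_7 = 1/2 ∫_0^{4} g(u) cos(7*pi*u/4) du.
Integrating by parts twice (tabular method), an antiderivative of (2*u**2 + 1) cos(7*pi*u/4) is 8*u**2*sin(7*pi*u/4)/(7*pi) + 64*u*cos(7*pi*u/4)/(49*pi**2) - 256*sin(7*pi*u/4)/(343*pi**3) + 4*sin(7*pi*u/4)/(7*pi); evaluating from 0 to 4: ∫_{0}^{4} (2*u**2 + 1) cos(7*pi*u/4) du = (-256/(49*pi**2)) - (0) = -256/(49*pi**2).
Hence a_7 = (1/2)·(-256/(49*pi**2)) = -128/(49*pi**2).

-128/(49*pi**2)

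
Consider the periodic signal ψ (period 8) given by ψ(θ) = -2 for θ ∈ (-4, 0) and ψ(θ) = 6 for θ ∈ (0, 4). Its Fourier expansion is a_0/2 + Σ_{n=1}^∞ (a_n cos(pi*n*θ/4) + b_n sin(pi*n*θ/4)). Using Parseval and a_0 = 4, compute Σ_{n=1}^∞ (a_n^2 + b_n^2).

32

Parseval: a_0^2/2 + Σ_{n≥1} (a_n^2+b_n^2) = 1/4 ∫_{-4}^{4} ψ(θ)^2 dθ = 40.
Subtract a_0^2/2 = 8: Σ (a_n^2+b_n^2) = 32.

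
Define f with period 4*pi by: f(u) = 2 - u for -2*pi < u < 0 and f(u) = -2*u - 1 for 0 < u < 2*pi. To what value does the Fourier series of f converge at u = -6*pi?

u = -6*pi differs from u = -2*pi by -1 full period(s), and the series is 4*pi-periodic.
At u = -2*pi the one-sided limits are f(-2*pi^-) = -4*pi - 1 and f(-2*pi^+) = 2 + 2*pi.
By Dirichlet's theorem the series converges to their average, [(-4*pi - 1) + (2 + 2*pi)]/2 = 1/2 - pi.

1/2 - pi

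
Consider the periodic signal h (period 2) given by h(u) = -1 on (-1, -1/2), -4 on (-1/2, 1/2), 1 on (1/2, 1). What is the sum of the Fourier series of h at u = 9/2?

u = 9/2 differs from u = 1/2 by 2 full period(s), and the series is 2-periodic.
At u = 1/2 the one-sided limits are h(1/2^-) = -4 and h(1/2^+) = 1.
By Dirichlet's theorem the series converges to their average, [(-4) + (1)]/2 = -3/2.

-3/2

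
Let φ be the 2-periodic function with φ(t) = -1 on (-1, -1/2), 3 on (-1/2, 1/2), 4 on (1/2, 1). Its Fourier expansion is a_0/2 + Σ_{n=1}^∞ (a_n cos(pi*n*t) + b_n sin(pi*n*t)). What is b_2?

-5/pi

b_2 = ∫_{-1}^{1} φ(t) sin(2*pi*t) dt.
Split the integral at the breakpoints.
Directly, an antiderivative of (-1) sin(2*pi*t) is cos(2*pi*t)/(2*pi); evaluating from -1 to -1/2: ∫_{-1}^{-1/2} (-1) sin(2*pi*t) dt = (-1/(2*pi)) - (1/(2*pi)) = -1/pi.
Directly, an antiderivative of (3) sin(2*pi*t) is -3*cos(2*pi*t)/(2*pi); evaluating from -1/2 to 1/2: ∫_{-1/2}^{1/2} (3) sin(2*pi*t) dt = (3/(2*pi)) - (3/(2*pi)) = 0.
Directly, an antiderivative of (4) sin(2*pi*t) is -2*cos(2*pi*t)/pi; evaluating from 1/2 to 1: ∫_{1/2}^{1} (4) sin(2*pi*t) dt = (-2/pi) - (2/pi) = -4/pi.
Summing the pieces gives b_2 = -5/pi.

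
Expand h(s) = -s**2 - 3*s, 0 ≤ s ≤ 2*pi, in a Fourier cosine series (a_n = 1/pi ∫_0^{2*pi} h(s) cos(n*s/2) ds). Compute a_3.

a_3 = 1/pi ∫_0^{2*pi} (-s**2 - 3*s) cos(3*s/2) ds.
Integrating by parts twice (tabular method), an antiderivative of (-s**2 - 3*s) cos(3*s/2) is -2*s**2*sin(3*s/2)/3 - 2*s*sin(3*s/2) - 8*s*cos(3*s/2)/9 + 16*sin(3*s/2)/27 - 4*cos(3*s/2)/3; evaluating from 0 to 2*pi: ∫_{0}^{2*pi} (-s**2 - 3*s) cos(3*s/2) ds = (4/3 + 16*pi/9) - (-4/3) = 8/3 + 16*pi/9.
Hence a_3 = (1/pi)·(8/3 + 16*pi/9) = 8*(3 + 2*pi)/(9*pi).

8*(3 + 2*pi)/(9*pi)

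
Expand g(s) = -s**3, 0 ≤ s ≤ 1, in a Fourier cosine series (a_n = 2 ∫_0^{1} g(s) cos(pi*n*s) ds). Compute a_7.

a_7 = 2 ∫_0^{1} (-s**3) cos(7*pi*s) ds.
Integrating by parts three times (tabular method), an antiderivative of (-s**3) cos(7*pi*s) is -s**3*sin(7*pi*s)/(7*pi) - 3*s**2*cos(7*pi*s)/(49*pi**2) + 6*s*sin(7*pi*s)/(343*pi**3) + 6*cos(7*pi*s)/(2401*pi**4); evaluating from 0 to 1: ∫_{0}^{1} (-s**3) cos(7*pi*s) ds = (3*(-2 + 49*pi**2)/(2401*pi**4)) - (6/(2401*pi**4)) = 3*(-4 + 49*pi**2)/(2401*pi**4).
Hence a_7 = 2·(3*(-4 + 49*pi**2)/(2401*pi**4)) = 6*(-4 + 49*pi**2)/(2401*pi**4).

6*(-4 + 49*pi**2)/(2401*pi**4)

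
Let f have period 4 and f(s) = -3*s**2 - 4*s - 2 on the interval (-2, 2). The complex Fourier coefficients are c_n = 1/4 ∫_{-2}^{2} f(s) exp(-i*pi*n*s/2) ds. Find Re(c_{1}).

24/pi**2

Since f is real-valued, Re(c_{1}) = 1/4 ∫_{-2}^{2} f(s) cos(pi*s/2) ds = a_{1}/2.
Integrating by parts twice (tabular method), an antiderivative of (-3*s**2 - 4*s - 2) cos(pi*s/2) is -6*s**2*sin(pi*s/2)/pi - 8*s*sin(pi*s/2)/pi - 24*s*cos(pi*s/2)/pi**2 - 4*sin(pi*s/2)/pi + 48*sin(pi*s/2)/pi**3 - 16*cos(pi*s/2)/pi**2; evaluating from -2 to 2: ∫_{-2}^{2} (-3*s**2 - 4*s - 2) cos(pi*s/2) ds = (64/pi**2) - (-32/pi**2) = 96/pi**2.
Hence Re(c_{1}) = (1/4)·(96/pi**2) = 24/pi**2.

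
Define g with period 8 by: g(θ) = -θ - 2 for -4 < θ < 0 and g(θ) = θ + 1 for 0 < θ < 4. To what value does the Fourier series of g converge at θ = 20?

θ = 20 differs from θ = 4 by 2 full period(s), and the series is 8-periodic.
At θ = 4 the one-sided limits are g(4^-) = 5 and g(4^+) = 2.
By Dirichlet's theorem the series converges to their average, [(5) + (2)]/2 = 7/2.

7/2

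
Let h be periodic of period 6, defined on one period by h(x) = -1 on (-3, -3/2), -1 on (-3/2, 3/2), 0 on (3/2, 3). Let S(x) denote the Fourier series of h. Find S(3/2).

-1/2

At x = 3/2 the one-sided limits are h(3/2^-) = -1 and h(3/2^+) = 0.
By Dirichlet's theorem the series converges to their average, [(-1) + (0)]/2 = -1/2.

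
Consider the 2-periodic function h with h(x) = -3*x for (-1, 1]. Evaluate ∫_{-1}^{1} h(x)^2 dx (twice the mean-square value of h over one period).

∫_{-1}^{1} h(x)^2 dx = 6.

6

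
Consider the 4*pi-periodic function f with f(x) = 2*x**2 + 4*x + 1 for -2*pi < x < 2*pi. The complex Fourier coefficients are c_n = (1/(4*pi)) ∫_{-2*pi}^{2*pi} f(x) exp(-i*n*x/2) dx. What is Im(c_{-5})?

Since f is real-valued, Im(c_{-5}) = -(1/(4*pi)) ∫_{-2*pi}^{2*pi} f(x) sin(-5*x/2) dx = b_{5}/2.
Integrating by parts twice (tabular method), an antiderivative of (2*x**2 + 4*x + 1) sin(-5*x/2) is 4*x**2*cos(5*x/2)/5 - 16*x*sin(5*x/2)/25 + 8*x*cos(5*x/2)/5 - 16*sin(5*x/2)/25 + 18*cos(5*x/2)/125; evaluating from -2*pi to 2*pi: ∫_{-2*pi}^{2*pi} (2*x**2 + 4*x + 1) sin(-5*x/2) dx = (-16*pi**2/5 - 16*pi/5 - 18/125) - (-16*pi**2/5 - 18/125 + 16*pi/5) = -32*pi/5.
Hence Im(c_{-5}) = (-1/(4*pi))·(-32*pi/5) = 8/5.

8/5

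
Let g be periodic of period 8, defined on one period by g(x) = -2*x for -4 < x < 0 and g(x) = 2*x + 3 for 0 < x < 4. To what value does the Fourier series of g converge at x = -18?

4

x = -18 differs from x = -2 by -2 full period(s), and the series is 8-periodic.
g is continuous at x = -2 with value 4, so the series converges to 4 there.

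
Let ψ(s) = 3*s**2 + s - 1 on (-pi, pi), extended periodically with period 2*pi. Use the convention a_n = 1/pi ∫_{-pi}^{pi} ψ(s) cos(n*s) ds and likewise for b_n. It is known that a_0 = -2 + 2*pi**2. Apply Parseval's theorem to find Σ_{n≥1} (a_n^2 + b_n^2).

Parseval: a_0^2/2 + Σ_{n≥1} (a_n^2+b_n^2) = 1/pi ∫_{-pi}^{pi} ψ(s)^2 ds = -10*pi**2/3 + 2 + 18*pi**4/5.
Subtract a_0^2/2 = 2*(1 - pi**2)**2: Σ (a_n^2+b_n^2) = 2*pi**2*(5 + 12*pi**2)/15.

2*pi**2*(5 + 12*pi**2)/15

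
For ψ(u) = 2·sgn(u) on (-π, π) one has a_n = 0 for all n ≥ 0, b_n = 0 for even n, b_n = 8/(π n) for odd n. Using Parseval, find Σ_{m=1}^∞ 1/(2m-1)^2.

pi**2/8

Parseval: Σ b_n^2 = (1/π) ∫_{-π}^{π} ψ(u)^2 du = 8.
Only odd n contribute, with b_n^2 = 64/(π^2 n^2), so Σ_{m≥1} 1/(2m-1)^2 = π^2·(8)/64 = pi**2/8.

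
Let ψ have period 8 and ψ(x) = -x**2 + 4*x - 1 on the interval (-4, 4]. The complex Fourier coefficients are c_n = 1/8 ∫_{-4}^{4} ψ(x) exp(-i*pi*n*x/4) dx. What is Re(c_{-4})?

-2/pi**2

Since ψ is real-valued, Re(c_{-4}) = 1/8 ∫_{-4}^{4} ψ(x) cos(-pi*x) dx = a_{4}/2.
Integrating by parts twice (tabular method), an antiderivative of (-x**2 + 4*x - 1) cos(-pi*x) is -x**2*sin(pi*x)/pi + 4*x*sin(pi*x)/pi - 2*x*cos(pi*x)/pi**2 - sin(pi*x)/pi + 2*sin(pi*x)/pi**3 + 4*cos(pi*x)/pi**2; evaluating from -4 to 4: ∫_{-4}^{4} (-x**2 + 4*x - 1) cos(-pi*x) dx = (-4/pi**2) - (12/pi**2) = -16/pi**2.
Hence Re(c_{-4}) = (1/8)·(-16/pi**2) = -2/pi**2.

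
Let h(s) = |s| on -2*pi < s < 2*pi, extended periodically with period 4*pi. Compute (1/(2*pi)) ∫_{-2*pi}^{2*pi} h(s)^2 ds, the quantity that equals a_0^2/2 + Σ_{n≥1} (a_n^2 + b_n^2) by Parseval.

8*pi**2/3

(1/(2*pi)) ∫_{-2*pi}^{2*pi} h(s)^2 ds = (1/(2*pi)) · (16*pi**3/3) = 8*pi**2/3.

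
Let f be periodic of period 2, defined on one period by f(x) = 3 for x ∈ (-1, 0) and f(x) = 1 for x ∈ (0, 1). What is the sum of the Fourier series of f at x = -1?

2

x = -1 differs from x = 1 by -1 full period(s), and the series is 2-periodic.
At x = 1 the one-sided limits are f(1^-) = 1 and f(1^+) = 3.
By Dirichlet's theorem the series converges to their average, [(1) + (3)]/2 = 2.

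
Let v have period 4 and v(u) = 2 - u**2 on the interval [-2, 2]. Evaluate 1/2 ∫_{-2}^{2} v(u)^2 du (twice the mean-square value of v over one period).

1/2 ∫_{-2}^{2} v(u)^2 du = 1/2 · (112/15) = 56/15.

56/15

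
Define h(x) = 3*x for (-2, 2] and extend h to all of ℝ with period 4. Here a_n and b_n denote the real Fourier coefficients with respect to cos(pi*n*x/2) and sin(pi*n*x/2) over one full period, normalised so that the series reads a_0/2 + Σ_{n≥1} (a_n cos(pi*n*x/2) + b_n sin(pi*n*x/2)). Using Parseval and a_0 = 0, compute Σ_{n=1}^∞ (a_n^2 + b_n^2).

Parseval: a_0^2/2 + Σ_{n≥1} (a_n^2+b_n^2) = 1/2 ∫_{-2}^{2} h(x)^2 dx = 24.
Subtract a_0^2/2 = 0: Σ (a_n^2+b_n^2) = 24.

24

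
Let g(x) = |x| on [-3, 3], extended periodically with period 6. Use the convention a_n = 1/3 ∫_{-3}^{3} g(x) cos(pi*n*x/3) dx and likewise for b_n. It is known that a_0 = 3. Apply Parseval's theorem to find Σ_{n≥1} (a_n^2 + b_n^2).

3/2

Parseval: a_0^2/2 + Σ_{n≥1} (a_n^2+b_n^2) = 1/3 ∫_{-3}^{3} g(x)^2 dx = 6.
Subtract a_0^2/2 = 9/2: Σ (a_n^2+b_n^2) = 3/2.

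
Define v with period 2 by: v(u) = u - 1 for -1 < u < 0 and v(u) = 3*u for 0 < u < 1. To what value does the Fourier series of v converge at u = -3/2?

u = -3/2 differs from u = 1/2 by -1 full period(s), and the series is 2-periodic.
v is continuous at u = 1/2 with value 3/2, so the series converges to 3/2 there.

3/2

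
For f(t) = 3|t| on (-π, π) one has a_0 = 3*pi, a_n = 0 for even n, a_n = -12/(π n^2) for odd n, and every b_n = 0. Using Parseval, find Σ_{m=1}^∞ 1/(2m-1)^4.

Parseval: a_0^2/2 + Σ a_n^2 = (1/π) ∫_{-π}^{π} f(t)^2 dt = 6*pi**2.
Subtract a_0^2/2 = 9*pi**2/2: Σ a_n^2 = 3*pi**2/2.
Only odd n contribute, with a_n^2 = 144/(π^2 n^4), so Σ_{m≥1} 1/(2m-1)^4 = π^2·(3*pi**2/2)/144 = pi**4/96.

pi**4/96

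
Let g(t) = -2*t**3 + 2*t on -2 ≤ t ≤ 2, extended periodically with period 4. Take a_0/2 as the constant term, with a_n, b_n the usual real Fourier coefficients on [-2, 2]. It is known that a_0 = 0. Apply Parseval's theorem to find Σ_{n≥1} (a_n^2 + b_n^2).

3424/105

Parseval: a_0^2/2 + Σ_{n≥1} (a_n^2+b_n^2) = 1/2 ∫_{-2}^{2} g(t)^2 dt = 3424/105.
Subtract a_0^2/2 = 0: Σ (a_n^2+b_n^2) = 3424/105.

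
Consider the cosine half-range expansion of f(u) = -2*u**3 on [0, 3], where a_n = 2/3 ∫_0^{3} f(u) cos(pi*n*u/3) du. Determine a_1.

a_1 = 2/3 ∫_0^{3} (-2*u**3) cos(pi*u/3) du.
Integrating by parts three times (tabular method), an antiderivative of (-2*u**3) cos(pi*u/3) is -6*u**3*sin(pi*u/3)/pi - 54*u**2*cos(pi*u/3)/pi**2 + 324*u*sin(pi*u/3)/pi**3 + 972*cos(pi*u/3)/pi**4; evaluating from 0 to 3: ∫_{0}^{3} (-2*u**3) cos(pi*u/3) du = (486*(-2 + pi**2)/pi**4) - (972/pi**4) = 486*(-4 + pi**2)/pi**4.
Hence a_1 = (2/3)·(486*(-4 + pi**2)/pi**4) = 324*(-4 + pi**2)/pi**4.

324*(-4 + pi**2)/pi**4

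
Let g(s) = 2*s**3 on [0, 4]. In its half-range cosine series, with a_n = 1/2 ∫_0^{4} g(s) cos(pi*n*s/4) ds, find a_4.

a_4 = 1/2 ∫_0^{4} (2*s**3) cos(pi*s) ds.
Integrating by parts three times (tabular method), an antiderivative of (2*s**3) cos(pi*s) is 2*s**3*sin(pi*s)/pi + 6*s**2*cos(pi*s)/pi**2 - 12*s*sin(pi*s)/pi**3 - 12*cos(pi*s)/pi**4; evaluating from 0 to 4: ∫_{0}^{4} (2*s**3) cos(pi*s) ds = (12*(-1 + 8*pi**2)/pi**4) - (-12/pi**4) = 96/pi**2.
Hence a_4 = (1/2)·(96/pi**2) = 48/pi**2.

48/pi**2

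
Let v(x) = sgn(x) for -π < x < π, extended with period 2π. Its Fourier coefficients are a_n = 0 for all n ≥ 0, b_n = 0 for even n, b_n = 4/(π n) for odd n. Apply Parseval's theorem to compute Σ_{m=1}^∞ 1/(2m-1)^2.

pi**2/8

Parseval: Σ b_n^2 = (1/π) ∫_{-π}^{π} v(x)^2 dx = 2.
Only odd n contribute, with b_n^2 = 16/(π^2 n^2), so Σ_{m≥1} 1/(2m-1)^2 = π^2·(2)/16 = pi**2/8.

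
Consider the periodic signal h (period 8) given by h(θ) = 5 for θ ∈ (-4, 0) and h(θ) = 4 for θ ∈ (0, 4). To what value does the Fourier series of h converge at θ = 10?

θ = 10 differs from θ = 2 by 1 full period(s), and the series is 8-periodic.
h is continuous at θ = 2 with value 4, so the series converges to 4 there.

4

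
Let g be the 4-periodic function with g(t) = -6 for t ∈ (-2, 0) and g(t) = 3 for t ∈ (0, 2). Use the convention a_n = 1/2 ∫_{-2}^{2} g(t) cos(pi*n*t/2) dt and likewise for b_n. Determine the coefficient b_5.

b_5 = 1/2 ∫_{-2}^{2} g(t) sin(5*pi*t/2) dt.
Split the integral at the breakpoints.
Directly, an antiderivative of (-6) sin(5*pi*t/2) is 12*cos(5*pi*t/2)/(5*pi); evaluating from -2 to 0: ∫_{-2}^{0} (-6) sin(5*pi*t/2) dt = (12/(5*pi)) - (-12/(5*pi)) = 24/(5*pi).
Directly, an antiderivative of (3) sin(5*pi*t/2) is -6*cos(5*pi*t/2)/(5*pi); evaluating from 0 to 2: ∫_{0}^{2} (3) sin(5*pi*t/2) dt = (6/(5*pi)) - (-6/(5*pi)) = 12/(5*pi).
Summing the pieces and multiplying by (1/2) gives b_5 = 18/(5*pi).

18/(5*pi)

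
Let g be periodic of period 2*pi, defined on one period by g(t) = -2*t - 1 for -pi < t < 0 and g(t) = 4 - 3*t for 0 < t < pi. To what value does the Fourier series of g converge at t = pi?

At t = pi the one-sided limits are g(pi^-) = 4 - 3*pi and g(pi^+) = -1 + 2*pi.
By Dirichlet's theorem the series converges to their average, [(4 - 3*pi) + (-1 + 2*pi)]/2 = 3/2 - pi/2.

3/2 - pi/2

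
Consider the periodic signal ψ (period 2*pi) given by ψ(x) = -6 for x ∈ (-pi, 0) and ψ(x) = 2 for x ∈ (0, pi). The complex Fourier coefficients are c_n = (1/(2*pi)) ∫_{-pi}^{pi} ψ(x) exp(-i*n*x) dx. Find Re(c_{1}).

Since ψ is real-valued, Re(c_{1}) = (1/(2*pi)) ∫_{-pi}^{pi} ψ(x) cos(x) dx = a_{1}/2.
Split the integral at the breakpoints.
Directly, an antiderivative of (-6) cos(x) is -6*sin(x); evaluating from -pi to 0: ∫_{-pi}^{0} (-6) cos(x) dx = (0) - (0) = 0.
Directly, an antiderivative of (2) cos(x) is 2*sin(x); evaluating from 0 to pi: ∫_{0}^{pi} (2) cos(x) dx = (0) - (0) = 0.
So ∫_{-pi}^{pi} ψ(x) cos(x) dx = 0.
Hence Re(c_{1}) = (1/(2*pi))·(0) = 0.

0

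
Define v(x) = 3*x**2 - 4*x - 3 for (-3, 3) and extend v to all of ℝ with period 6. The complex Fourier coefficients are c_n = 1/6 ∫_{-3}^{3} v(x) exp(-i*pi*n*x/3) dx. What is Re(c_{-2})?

27/(2*pi**2)

Since v is real-valued, Re(c_{-2}) = 1/6 ∫_{-3}^{3} v(x) cos(-2*pi*x/3) dx = a_{2}/2.
Integrating by parts twice (tabular method), an antiderivative of (3*x**2 - 4*x - 3) cos(-2*pi*x/3) is 9*x**2*sin(2*pi*x/3)/(2*pi) - 6*x*sin(2*pi*x/3)/pi + 27*x*cos(2*pi*x/3)/(2*pi**2) - 9*sin(2*pi*x/3)/(2*pi) - 81*sin(2*pi*x/3)/(4*pi**3) - 9*cos(2*pi*x/3)/pi**2; evaluating from -3 to 3: ∫_{-3}^{3} (3*x**2 - 4*x - 3) cos(-2*pi*x/3) dx = (63/(2*pi**2)) - (-99/(2*pi**2)) = 81/pi**2.
Hence Re(c_{-2}) = (1/6)·(81/pi**2) = 27/(2*pi**2).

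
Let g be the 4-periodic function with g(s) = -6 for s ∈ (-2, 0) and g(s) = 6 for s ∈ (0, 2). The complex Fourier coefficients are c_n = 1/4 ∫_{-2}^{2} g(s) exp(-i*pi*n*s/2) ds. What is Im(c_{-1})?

Since g is real-valued, Im(c_{-1}) = -1/4 ∫_{-2}^{2} g(s) sin(-pi*s/2) ds = b_{1}/2.
g is odd and sin(-pi*s/2) is odd, so the integrand is even: ∫_{-2}^{2} g(s) sin(-pi*s/2) ds = 2∫_0^{2} g(s) sin(-pi*s/2) ds.
Directly, an antiderivative of (6) sin(-pi*s/2) is 12*cos(pi*s/2)/pi; evaluating from 0 to 2: ∫_{0}^{2} (6) sin(-pi*s/2) ds = (-12/pi) - (12/pi) = -24/pi.
So ∫_{-2}^{2} g(s) sin(-pi*s/2) ds = -48/pi.
Hence Im(c_{-1}) = (-1/4)·(-48/pi) = 12/pi.

12/pi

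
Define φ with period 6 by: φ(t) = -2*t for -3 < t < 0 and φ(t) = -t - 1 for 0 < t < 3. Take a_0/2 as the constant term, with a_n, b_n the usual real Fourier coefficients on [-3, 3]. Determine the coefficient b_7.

-11/(7*pi)

b_7 = 1/3 ∫_{-3}^{3} φ(t) sin(7*pi*t/3) dt.
Split the integral at the breakpoints.
Integrating by parts (boundary term plus one more integral), an antiderivative of (-2*t) sin(7*pi*t/3) is 6*t*cos(7*pi*t/3)/(7*pi) - 18*sin(7*pi*t/3)/(49*pi**2); evaluating from -3 to 0: ∫_{-3}^{0} (-2*t) sin(7*pi*t/3) dt = (0) - (18/(7*pi)) = -18/(7*pi).
Integrating by parts (boundary term plus one more integral), an antiderivative of (-t - 1) sin(7*pi*t/3) is 3*t*cos(7*pi*t/3)/(7*pi) - 9*sin(7*pi*t/3)/(49*pi**2) + 3*cos(7*pi*t/3)/(7*pi); evaluating from 0 to 3: ∫_{0}^{3} (-t - 1) sin(7*pi*t/3) dt = (-12/(7*pi)) - (3/(7*pi)) = -15/(7*pi).
Summing the pieces and multiplying by (1/3) gives b_7 = -11/(7*pi).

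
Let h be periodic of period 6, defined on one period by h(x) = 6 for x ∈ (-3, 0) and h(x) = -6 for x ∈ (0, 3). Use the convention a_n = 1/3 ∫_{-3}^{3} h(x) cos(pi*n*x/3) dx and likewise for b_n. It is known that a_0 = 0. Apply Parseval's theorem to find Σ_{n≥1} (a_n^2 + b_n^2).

72

Parseval: a_0^2/2 + Σ_{n≥1} (a_n^2+b_n^2) = 1/3 ∫_{-3}^{3} h(x)^2 dx = 72.
Subtract a_0^2/2 = 0: Σ (a_n^2+b_n^2) = 72.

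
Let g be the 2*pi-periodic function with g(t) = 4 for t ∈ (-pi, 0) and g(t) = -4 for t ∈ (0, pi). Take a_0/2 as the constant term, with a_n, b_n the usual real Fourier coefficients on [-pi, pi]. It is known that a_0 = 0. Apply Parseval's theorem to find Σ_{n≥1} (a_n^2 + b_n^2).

Parseval: a_0^2/2 + Σ_{n≥1} (a_n^2+b_n^2) = 1/pi ∫_{-pi}^{pi} g(t)^2 dt = 32.
Subtract a_0^2/2 = 0: Σ (a_n^2+b_n^2) = 32.

32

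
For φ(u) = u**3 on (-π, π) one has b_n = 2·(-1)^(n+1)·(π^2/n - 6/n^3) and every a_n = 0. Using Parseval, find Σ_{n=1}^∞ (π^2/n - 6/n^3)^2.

pi**6/14

Parseval: Σ b_n^2 = (1/π) ∫_{-π}^{π} φ(u)^2 du = 2*pi**6/7.
b_n^2 = 4·(π^2/n - 6/n^3)^2, so the sum equals (2*pi**6/7)/4 = pi**6/14.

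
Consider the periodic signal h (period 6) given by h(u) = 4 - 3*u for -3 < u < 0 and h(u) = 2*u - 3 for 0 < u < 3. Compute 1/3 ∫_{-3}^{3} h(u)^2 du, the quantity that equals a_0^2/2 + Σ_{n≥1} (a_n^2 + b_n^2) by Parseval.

1/3 ∫_{-3}^{3} h(u)^2 du = 1/3 · (246) = 82.

82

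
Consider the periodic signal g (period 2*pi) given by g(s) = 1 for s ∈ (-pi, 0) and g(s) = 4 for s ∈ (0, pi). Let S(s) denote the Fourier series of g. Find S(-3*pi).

5/2

s = -3*pi differs from s = pi by -2 full period(s), and the series is 2*pi-periodic.
At s = pi the one-sided limits are g(pi^-) = 4 and g(pi^+) = 1.
By Dirichlet's theorem the series converges to their average, [(4) + (1)]/2 = 5/2.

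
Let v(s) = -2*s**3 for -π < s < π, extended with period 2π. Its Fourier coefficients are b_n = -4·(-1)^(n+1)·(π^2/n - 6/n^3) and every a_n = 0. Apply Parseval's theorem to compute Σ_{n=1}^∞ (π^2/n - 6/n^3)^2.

Parseval: Σ b_n^2 = (1/π) ∫_{-π}^{π} v(s)^2 ds = 8*pi**6/7.
b_n^2 = 16·(π^2/n - 6/n^3)^2, so the sum equals (8*pi**6/7)/16 = pi**6/14.

pi**6/14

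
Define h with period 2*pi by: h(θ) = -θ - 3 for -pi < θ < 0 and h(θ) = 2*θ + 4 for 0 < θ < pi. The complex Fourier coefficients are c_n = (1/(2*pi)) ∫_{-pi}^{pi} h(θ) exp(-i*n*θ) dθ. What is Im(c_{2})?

1/4

Since h is real-valued, Im(c_{2}) = -(1/(2*pi)) ∫_{-pi}^{pi} h(θ) sin(2*θ) dθ = -b_{2}/2.
Split the integral at the breakpoints.
Integrating by parts (boundary term plus one more integral), an antiderivative of (-θ - 3) sin(2*θ) is θ*cos(2*θ)/2 - sin(2*θ)/4 + 3*cos(2*θ)/2; evaluating from -pi to 0: ∫_{-pi}^{0} (-θ - 3) sin(2*θ) dθ = (3/2) - (3/2 - pi/2) = pi/2.
Integrating by parts (boundary term plus one more integral), an antiderivative of (2*θ + 4) sin(2*θ) is -θ*cos(2*θ) + sin(2*θ)/2 - 2*cos(2*θ); evaluating from 0 to pi: ∫_{0}^{pi} (2*θ + 4) sin(2*θ) dθ = (-pi - 2) - (-2) = -pi.
So ∫_{-pi}^{pi} h(θ) sin(2*θ) dθ = -pi/2.
Hence Im(c_{2}) = (-1/(2*pi))·(-pi/2) = 1/4.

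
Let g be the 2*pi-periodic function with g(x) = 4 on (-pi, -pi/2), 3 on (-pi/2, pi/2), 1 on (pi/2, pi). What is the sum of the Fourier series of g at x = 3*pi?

x = 3*pi differs from x = pi by 1 full period(s), and the series is 2*pi-periodic.
At x = pi the one-sided limits are g(pi^-) = 1 and g(pi^+) = 4.
By Dirichlet's theorem the series converges to their average, [(1) + (4)]/2 = 5/2.

5/2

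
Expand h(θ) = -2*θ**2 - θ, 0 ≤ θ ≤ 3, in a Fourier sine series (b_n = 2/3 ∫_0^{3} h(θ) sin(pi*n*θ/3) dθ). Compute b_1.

b_1 = 2/3 ∫_0^{3} (-2*θ**2 - θ) sin(pi*θ/3) dθ.
Integrating by parts twice (tabular method), an antiderivative of (-2*θ**2 - θ) sin(pi*θ/3) is 6*θ**2*cos(pi*θ/3)/pi - 36*θ*sin(pi*θ/3)/pi**2 + 3*θ*cos(pi*θ/3)/pi - 9*sin(pi*θ/3)/pi**2 - 108*cos(pi*θ/3)/pi**3; evaluating from 0 to 3: ∫_{0}^{3} (-2*θ**2 - θ) sin(pi*θ/3) dθ = (-63/pi + 108/pi**3) - (-108/pi**3) = -63/pi + 216/pi**3.
Hence b_1 = (2/3)·(-63/pi + 216/pi**3) = -42/pi + 144/pi**3.

-42/pi + 144/pi**3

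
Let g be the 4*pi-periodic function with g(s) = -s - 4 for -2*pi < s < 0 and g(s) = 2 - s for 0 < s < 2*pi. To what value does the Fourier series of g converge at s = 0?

At s = 0 the one-sided limits are g(0^-) = -4 and g(0^+) = 2.
By Dirichlet's theorem the series converges to their average, [(-4) + (2)]/2 = -1.

-1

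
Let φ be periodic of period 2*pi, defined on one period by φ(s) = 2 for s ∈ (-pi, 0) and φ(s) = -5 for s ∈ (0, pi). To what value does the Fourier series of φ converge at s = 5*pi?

s = 5*pi differs from s = pi by 2 full period(s), and the series is 2*pi-periodic.
At s = pi the one-sided limits are φ(pi^-) = -5 and φ(pi^+) = 2.
By Dirichlet's theorem the series converges to their average, [(-5) + (2)]/2 = -3/2.

-3/2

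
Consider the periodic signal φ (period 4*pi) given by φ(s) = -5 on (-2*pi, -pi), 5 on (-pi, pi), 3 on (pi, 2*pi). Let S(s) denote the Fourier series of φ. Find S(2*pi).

-1

At s = 2*pi the one-sided limits are φ(2*pi^-) = 3 and φ(2*pi^+) = -5.
By Dirichlet's theorem the series converges to their average, [(3) + (-5)]/2 = -1.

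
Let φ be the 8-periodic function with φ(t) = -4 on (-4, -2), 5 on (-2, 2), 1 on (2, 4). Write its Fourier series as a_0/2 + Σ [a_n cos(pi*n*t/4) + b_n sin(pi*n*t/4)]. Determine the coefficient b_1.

b_1 = 1/4 ∫_{-4}^{4} φ(t) sin(pi*t/4) dt.
Split the integral at the breakpoints.
Directly, an antiderivative of (-4) sin(pi*t/4) is 16*cos(pi*t/4)/pi; evaluating from -4 to -2: ∫_{-4}^{-2} (-4) sin(pi*t/4) dt = (0) - (-16/pi) = 16/pi.
Directly, an antiderivative of (5) sin(pi*t/4) is -20*cos(pi*t/4)/pi; evaluating from -2 to 2: ∫_{-2}^{2} (5) sin(pi*t/4) dt = (0) - (0) = 0.
Directly, an antiderivative of (1) sin(pi*t/4) is -4*cos(pi*t/4)/pi; evaluating from 2 to 4: ∫_{2}^{4} (1) sin(pi*t/4) dt = (4/pi) - (0) = 4/pi.
Summing the pieces and multiplying by (1/4) gives b_1 = 5/pi.

5/pi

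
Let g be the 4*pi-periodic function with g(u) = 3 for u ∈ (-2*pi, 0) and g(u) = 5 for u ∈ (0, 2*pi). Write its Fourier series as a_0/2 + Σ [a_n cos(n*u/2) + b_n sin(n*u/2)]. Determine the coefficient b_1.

b_1 = (1/(2*pi)) ∫_{-2*pi}^{2*pi} g(u) sin(u/2) du.
Split the integral at the breakpoints.
Directly, an antiderivative of (3) sin(u/2) is -6*cos(u/2); evaluating from -2*pi to 0: ∫_{-2*pi}^{0} (3) sin(u/2) du = (-6) - (6) = -12.
Directly, an antiderivative of (5) sin(u/2) is -10*cos(u/2); evaluating from 0 to 2*pi: ∫_{0}^{2*pi} (5) sin(u/2) du = (10) - (-10) = 20.
Summing the pieces and multiplying by (1/(2*pi)) gives b_1 = 4/pi.

4/pi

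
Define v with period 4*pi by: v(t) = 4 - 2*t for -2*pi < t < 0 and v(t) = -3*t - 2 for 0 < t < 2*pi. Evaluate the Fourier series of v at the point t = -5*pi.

t = -5*pi differs from t = -pi by -1 full period(s), and the series is 4*pi-periodic.
v is continuous at t = -pi with value 4 + 2*pi, so the series converges to 4 + 2*pi there.

4 + 2*pi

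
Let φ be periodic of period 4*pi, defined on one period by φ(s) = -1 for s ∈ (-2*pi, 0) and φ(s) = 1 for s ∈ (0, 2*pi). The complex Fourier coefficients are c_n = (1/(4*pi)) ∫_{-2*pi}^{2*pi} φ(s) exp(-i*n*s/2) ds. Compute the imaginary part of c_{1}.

Since φ is real-valued, Im(c_{1}) = -(1/(4*pi)) ∫_{-2*pi}^{2*pi} φ(s) sin(s/2) ds = -b_{1}/2.
φ is odd and sin(s/2) is odd, so the integrand is even: ∫_{-2*pi}^{2*pi} φ(s) sin(s/2) ds = 2∫_0^{2*pi} φ(s) sin(s/2) ds.
Directly, an antiderivative of (1) sin(s/2) is -2*cos(s/2); evaluating from 0 to 2*pi: ∫_{0}^{2*pi} (1) sin(s/2) ds = (2) - (-2) = 4.
So ∫_{-2*pi}^{2*pi} φ(s) sin(s/2) ds = 8.
Hence Im(c_{1}) = (-1/(4*pi))·(8) = -2/pi.

-2/pi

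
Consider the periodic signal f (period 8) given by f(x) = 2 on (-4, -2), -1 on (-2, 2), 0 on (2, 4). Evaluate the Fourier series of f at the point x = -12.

x = -12 differs from x = 4 by -2 full period(s), and the series is 8-periodic.
At x = 4 the one-sided limits are f(4^-) = 0 and f(4^+) = 2.
By Dirichlet's theorem the series converges to their average, [(0) + (2)]/2 = 1.

1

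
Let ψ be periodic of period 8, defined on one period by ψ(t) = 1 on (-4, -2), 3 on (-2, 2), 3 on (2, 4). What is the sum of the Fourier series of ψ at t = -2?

2

At t = -2 the one-sided limits are ψ(-2^-) = 1 and ψ(-2^+) = 3.
By Dirichlet's theorem the series converges to their average, [(1) + (3)]/2 = 2.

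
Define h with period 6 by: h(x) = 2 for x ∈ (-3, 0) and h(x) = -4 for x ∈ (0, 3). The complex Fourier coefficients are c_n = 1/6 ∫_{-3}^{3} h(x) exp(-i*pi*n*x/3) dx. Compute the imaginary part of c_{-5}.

-6/(5*pi)

Since h is real-valued, Im(c_{-5}) = -1/6 ∫_{-3}^{3} h(x) sin(-5*pi*x/3) dx = b_{5}/2.
Split the integral at the breakpoints.
Directly, an antiderivative of (2) sin(-5*pi*x/3) is 6*cos(5*pi*x/3)/(5*pi); evaluating from -3 to 0: ∫_{-3}^{0} (2) sin(-5*pi*x/3) dx = (6/(5*pi)) - (-6/(5*pi)) = 12/(5*pi).
Directly, an antiderivative of (-4) sin(-5*pi*x/3) is -12*cos(5*pi*x/3)/(5*pi); evaluating from 0 to 3: ∫_{0}^{3} (-4) sin(-5*pi*x/3) dx = (12/(5*pi)) - (-12/(5*pi)) = 24/(5*pi).
So ∫_{-3}^{3} h(x) sin(-5*pi*x/3) dx = 36/(5*pi).
Hence Im(c_{-5}) = (-1/6)·(36/(5*pi)) = -6/(5*pi).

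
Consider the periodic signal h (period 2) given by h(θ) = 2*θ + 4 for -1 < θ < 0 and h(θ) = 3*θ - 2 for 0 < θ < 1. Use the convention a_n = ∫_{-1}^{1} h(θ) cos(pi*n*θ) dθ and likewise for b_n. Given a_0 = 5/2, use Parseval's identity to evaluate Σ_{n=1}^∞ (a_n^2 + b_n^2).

173/24

Parseval: a_0^2/2 + Σ_{n≥1} (a_n^2+b_n^2) = ∫_{-1}^{1} h(θ)^2 dθ = 31/3.
Subtract a_0^2/2 = 25/8: Σ (a_n^2+b_n^2) = 173/24.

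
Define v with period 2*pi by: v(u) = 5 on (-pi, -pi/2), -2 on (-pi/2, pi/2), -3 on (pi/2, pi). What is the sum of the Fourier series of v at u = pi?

1

At u = pi the one-sided limits are v(pi^-) = -3 and v(pi^+) = 5.
By Dirichlet's theorem the series converges to their average, [(-3) + (5)]/2 = 1.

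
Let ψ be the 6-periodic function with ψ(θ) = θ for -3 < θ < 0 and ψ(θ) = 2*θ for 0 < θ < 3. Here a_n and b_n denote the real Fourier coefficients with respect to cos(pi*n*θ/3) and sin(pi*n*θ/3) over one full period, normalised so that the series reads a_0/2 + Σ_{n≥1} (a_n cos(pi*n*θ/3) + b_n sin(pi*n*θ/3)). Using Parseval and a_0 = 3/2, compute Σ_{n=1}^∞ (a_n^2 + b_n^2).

Parseval: a_0^2/2 + Σ_{n≥1} (a_n^2+b_n^2) = 1/3 ∫_{-3}^{3} ψ(θ)^2 dθ = 15.
Subtract a_0^2/2 = 9/8: Σ (a_n^2+b_n^2) = 111/8.

111/8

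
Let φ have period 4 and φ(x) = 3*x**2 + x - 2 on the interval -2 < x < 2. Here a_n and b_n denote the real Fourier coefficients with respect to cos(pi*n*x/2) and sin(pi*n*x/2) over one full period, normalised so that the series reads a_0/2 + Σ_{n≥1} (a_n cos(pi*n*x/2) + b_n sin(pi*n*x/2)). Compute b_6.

-2/(3*pi)

b_6 = 1/2 ∫_{-2}^{2} φ(x) sin(3*pi*x) dx.
Integrating by parts twice (tabular method), an antiderivative of (3*x**2 + x - 2) sin(3*pi*x) is -x**2*cos(3*pi*x)/pi + 2*x*sin(3*pi*x)/(3*pi**2) - x*cos(3*pi*x)/(3*pi) + sin(3*pi*x)/(9*pi**2) + 2*cos(3*pi*x)/(9*pi**3) + 2*cos(3*pi*x)/(3*pi); evaluating from -2 to 2: ∫_{-2}^{2} (3*x**2 + x - 2) sin(3*pi*x) dx = (-4/pi + 2/(9*pi**3)) - (2*(1 - 12*pi**2)/(9*pi**3)) = -4/(3*pi).
Hence b_6 = (1/2)·(-4/(3*pi)) = -2/(3*pi).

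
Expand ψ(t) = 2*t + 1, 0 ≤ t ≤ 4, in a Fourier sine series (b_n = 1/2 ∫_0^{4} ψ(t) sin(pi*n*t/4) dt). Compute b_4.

b_4 = 1/2 ∫_0^{4} (2*t + 1) sin(pi*t) dt.
Integrating by parts (boundary term plus one more integral), an antiderivative of (2*t + 1) sin(pi*t) is -2*t*cos(pi*t)/pi + 2*sin(pi*t)/pi**2 - cos(pi*t)/pi; evaluating from 0 to 4: ∫_{0}^{4} (2*t + 1) sin(pi*t) dt = (-9/pi) - (-1/pi) = -8/pi.
Hence b_4 = (1/2)·(-8/pi) = -4/pi.

-4/pi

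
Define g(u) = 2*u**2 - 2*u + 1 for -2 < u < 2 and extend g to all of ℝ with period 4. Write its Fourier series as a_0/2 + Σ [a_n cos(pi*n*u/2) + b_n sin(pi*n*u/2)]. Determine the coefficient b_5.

-8/(5*pi)

b_5 = 1/2 ∫_{-2}^{2} g(u) sin(5*pi*u/2) du.
Integrating by parts twice (tabular method), an antiderivative of (2*u**2 - 2*u + 1) sin(5*pi*u/2) is -4*u**2*cos(5*pi*u/2)/(5*pi) + 16*u*sin(5*pi*u/2)/(25*pi**2) + 4*u*cos(5*pi*u/2)/(5*pi) - 8*sin(5*pi*u/2)/(25*pi**2) - 2*cos(5*pi*u/2)/(5*pi) + 32*cos(5*pi*u/2)/(125*pi**3); evaluating from -2 to 2: ∫_{-2}^{2} (2*u**2 - 2*u + 1) sin(5*pi*u/2) du = (-32/(125*pi**3) + 2/pi) - (2*(-16 + 325*pi**2)/(125*pi**3)) = -16/(5*pi).
Hence b_5 = (1/2)·(-16/(5*pi)) = -8/(5*pi).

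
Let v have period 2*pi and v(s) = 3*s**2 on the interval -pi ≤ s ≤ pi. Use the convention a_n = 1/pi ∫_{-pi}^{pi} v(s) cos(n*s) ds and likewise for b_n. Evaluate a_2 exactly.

3

a_2 = 1/pi ∫_{-pi}^{pi} v(s) cos(2*s) ds.
v is even and cos(2*s) is even, so the integrand is even and a_2 = 2/pi ∫_0^{pi} v(s) cos(2*s) ds.
Integrating by parts twice (tabular method), an antiderivative of (3*s**2) cos(2*s) is 3*s**2*sin(2*s)/2 + 3*s*cos(2*s)/2 - 3*sin(2*s)/4; evaluating from 0 to pi: ∫_{0}^{pi} (3*s**2) cos(2*s) ds = (3*pi/2) - (0) = 3*pi/2.
Hence a_2 = (2/pi)·(3*pi/2) = 3.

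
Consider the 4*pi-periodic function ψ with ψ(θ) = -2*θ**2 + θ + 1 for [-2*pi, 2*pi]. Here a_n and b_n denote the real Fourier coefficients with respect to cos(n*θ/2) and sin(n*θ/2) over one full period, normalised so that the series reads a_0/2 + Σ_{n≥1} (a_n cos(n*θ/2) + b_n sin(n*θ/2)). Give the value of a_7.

a_7 = (1/(2*pi)) ∫_{-2*pi}^{2*pi} ψ(θ) cos(7*θ/2) dθ.
Integrating by parts twice (tabular method), an antiderivative of (-2*θ**2 + θ + 1) cos(7*θ/2) is -4*θ**2*sin(7*θ/2)/7 + 2*θ*sin(7*θ/2)/7 - 16*θ*cos(7*θ/2)/49 + 130*sin(7*θ/2)/343 + 4*cos(7*θ/2)/49; evaluating from -2*pi to 2*pi: ∫_{-2*pi}^{2*pi} (-2*θ**2 + θ + 1) cos(7*θ/2) dθ = (-4/49 + 32*pi/49) - (-32*pi/49 - 4/49) = 64*pi/49.
Hence a_7 = (1/(2*pi))·(64*pi/49) = 32/49.

32/49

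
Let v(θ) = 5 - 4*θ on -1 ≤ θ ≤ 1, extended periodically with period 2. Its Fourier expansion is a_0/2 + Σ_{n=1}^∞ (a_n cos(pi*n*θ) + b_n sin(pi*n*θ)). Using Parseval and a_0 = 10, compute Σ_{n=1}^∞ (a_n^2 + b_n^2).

Parseval: a_0^2/2 + Σ_{n≥1} (a_n^2+b_n^2) = ∫_{-1}^{1} v(θ)^2 dθ = 182/3.
Subtract a_0^2/2 = 50: Σ (a_n^2+b_n^2) = 32/3.

32/3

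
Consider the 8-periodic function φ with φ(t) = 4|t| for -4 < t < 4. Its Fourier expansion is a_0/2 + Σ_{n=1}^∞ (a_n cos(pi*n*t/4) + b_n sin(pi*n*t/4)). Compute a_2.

0

a_2 = 1/4 ∫_{-4}^{4} φ(t) cos(pi*t/2) dt.
φ is even and cos(pi*t/2) is even, so the integrand is even and a_2 = 1/2 ∫_0^{4} φ(t) cos(pi*t/2) dt.
Integrating by parts (boundary term plus one more integral), an antiderivative of (4*t) cos(pi*t/2) is 8*t*sin(pi*t/2)/pi + 16*cos(pi*t/2)/pi**2; evaluating from 0 to 4: ∫_{0}^{4} (4*t) cos(pi*t/2) dt = (16/pi**2) - (16/pi**2) = 0.
Hence a_2 = (1/2)·(0) = 0.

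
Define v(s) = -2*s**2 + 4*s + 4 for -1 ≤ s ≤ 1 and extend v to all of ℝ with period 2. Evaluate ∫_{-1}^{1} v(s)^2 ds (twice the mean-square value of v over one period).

∫_{-1}^{1} v(s)^2 ds = 168/5.

168/5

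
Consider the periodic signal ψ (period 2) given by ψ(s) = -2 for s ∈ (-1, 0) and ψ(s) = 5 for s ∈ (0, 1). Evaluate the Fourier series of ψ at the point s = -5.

3/2

s = -5 differs from s = -1 by -2 full period(s), and the series is 2-periodic.
At s = -1 the one-sided limits are ψ(-1^-) = 5 and ψ(-1^+) = -2.
By Dirichlet's theorem the series converges to their average, [(5) + (-2)]/2 = 3/2.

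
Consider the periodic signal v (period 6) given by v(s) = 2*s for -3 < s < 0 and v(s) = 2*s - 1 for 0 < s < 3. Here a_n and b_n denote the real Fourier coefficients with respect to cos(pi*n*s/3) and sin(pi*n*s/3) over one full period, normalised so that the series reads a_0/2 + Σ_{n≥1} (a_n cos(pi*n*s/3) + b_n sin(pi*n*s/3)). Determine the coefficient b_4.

b_4 = 1/3 ∫_{-3}^{3} v(s) sin(4*pi*s/3) ds.
Split the integral at the breakpoints.
Integrating by parts (boundary term plus one more integral), an antiderivative of (2*s) sin(4*pi*s/3) is -3*s*cos(4*pi*s/3)/(2*pi) + 9*sin(4*pi*s/3)/(8*pi**2); evaluating from -3 to 0: ∫_{-3}^{0} (2*s) sin(4*pi*s/3) ds = (0) - (9/(2*pi)) = -9/(2*pi).
Integrating by parts (boundary term plus one more integral), an antiderivative of (2*s - 1) sin(4*pi*s/3) is -3*s*cos(4*pi*s/3)/(2*pi) + 9*sin(4*pi*s/3)/(8*pi**2) + 3*cos(4*pi*s/3)/(4*pi); evaluating from 0 to 3: ∫_{0}^{3} (2*s - 1) sin(4*pi*s/3) ds = (-15/(4*pi)) - (3/(4*pi)) = -9/(2*pi).
Summing the pieces and multiplying by (1/3) gives b_4 = -3/pi.

-3/pi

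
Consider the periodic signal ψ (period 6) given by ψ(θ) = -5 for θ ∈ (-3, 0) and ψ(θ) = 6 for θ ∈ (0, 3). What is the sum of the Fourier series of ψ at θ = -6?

1/2

θ = -6 differs from θ = 0 by -1 full period(s), and the series is 6-periodic.
At θ = 0 the one-sided limits are ψ(0^-) = -5 and ψ(0^+) = 6.
By Dirichlet's theorem the series converges to their average, [(-5) + (6)]/2 = 1/2.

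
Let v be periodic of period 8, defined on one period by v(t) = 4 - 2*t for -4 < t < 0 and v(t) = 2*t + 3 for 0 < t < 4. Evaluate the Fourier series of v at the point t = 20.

t = 20 differs from t = 4 by 2 full period(s), and the series is 8-periodic.
At t = 4 the one-sided limits are v(4^-) = 11 and v(4^+) = 12.
By Dirichlet's theorem the series converges to their average, [(11) + (12)]/2 = 23/2.

23/2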